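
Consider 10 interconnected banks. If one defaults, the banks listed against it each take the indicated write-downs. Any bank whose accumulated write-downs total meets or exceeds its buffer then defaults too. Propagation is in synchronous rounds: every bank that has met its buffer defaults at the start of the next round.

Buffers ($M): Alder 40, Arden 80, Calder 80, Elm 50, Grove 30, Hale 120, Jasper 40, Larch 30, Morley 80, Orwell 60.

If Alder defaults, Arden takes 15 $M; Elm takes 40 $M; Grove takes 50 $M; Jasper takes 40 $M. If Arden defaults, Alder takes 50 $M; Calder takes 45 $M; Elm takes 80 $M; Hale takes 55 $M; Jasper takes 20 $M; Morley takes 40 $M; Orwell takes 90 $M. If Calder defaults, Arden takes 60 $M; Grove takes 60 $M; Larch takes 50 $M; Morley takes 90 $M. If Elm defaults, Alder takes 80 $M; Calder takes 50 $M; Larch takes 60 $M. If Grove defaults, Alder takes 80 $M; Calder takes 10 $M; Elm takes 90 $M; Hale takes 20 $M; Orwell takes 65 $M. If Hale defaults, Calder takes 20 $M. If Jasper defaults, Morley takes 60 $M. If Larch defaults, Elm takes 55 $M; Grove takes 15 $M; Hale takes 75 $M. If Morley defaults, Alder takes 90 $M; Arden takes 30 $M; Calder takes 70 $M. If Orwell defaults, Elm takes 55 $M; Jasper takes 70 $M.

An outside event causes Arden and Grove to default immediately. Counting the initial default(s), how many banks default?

10

Round 1 — Arden, Grove default (initial).
  Alder: +50+80 → 130 ≥ 40
  Calder: +45+10 → 55 < 80
  Elm: +80+90 → 170 ≥ 50
  Hale: +55+20 → 75 < 120
  Jasper: +20 → 20 < 40
  Morley: +40 → 40 < 80
  Orwell: +90+65 → 155 ≥ 60
Round 2 — Alder, Elm, Orwell default.
  Calder: +50 → 105 ≥ 80
  Jasper: +40+70 → 130 ≥ 40
  Larch: +60 → 60 ≥ 30
Round 3 — Calder, Jasper, Larch default.
  Hale: +75 → 150 ≥ 120
  Morley: +90+60 → 190 ≥ 80
Round 4 — Hale, Morley default.
No further defaults.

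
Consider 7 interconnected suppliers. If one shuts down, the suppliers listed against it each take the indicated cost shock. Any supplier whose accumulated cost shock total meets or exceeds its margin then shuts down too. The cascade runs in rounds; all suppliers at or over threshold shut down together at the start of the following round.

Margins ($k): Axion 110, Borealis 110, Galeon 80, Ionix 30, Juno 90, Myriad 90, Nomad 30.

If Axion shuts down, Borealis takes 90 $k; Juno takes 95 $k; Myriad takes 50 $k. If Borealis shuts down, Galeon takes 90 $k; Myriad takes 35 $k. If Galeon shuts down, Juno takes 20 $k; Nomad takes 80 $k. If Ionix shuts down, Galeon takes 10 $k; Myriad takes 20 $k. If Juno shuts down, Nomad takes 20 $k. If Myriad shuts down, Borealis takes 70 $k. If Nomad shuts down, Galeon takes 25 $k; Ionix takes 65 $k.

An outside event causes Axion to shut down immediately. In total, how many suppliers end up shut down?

2

Round 1 — Axion shuts down (initial).
  Borealis: +90 → 90 < 110
  Juno: +95 → 95 ≥ 90
  Myriad: +50 → 50 < 90
Round 2 — Juno shuts down.
  Nomad: +20 → 20 < 30
No further shutdowns.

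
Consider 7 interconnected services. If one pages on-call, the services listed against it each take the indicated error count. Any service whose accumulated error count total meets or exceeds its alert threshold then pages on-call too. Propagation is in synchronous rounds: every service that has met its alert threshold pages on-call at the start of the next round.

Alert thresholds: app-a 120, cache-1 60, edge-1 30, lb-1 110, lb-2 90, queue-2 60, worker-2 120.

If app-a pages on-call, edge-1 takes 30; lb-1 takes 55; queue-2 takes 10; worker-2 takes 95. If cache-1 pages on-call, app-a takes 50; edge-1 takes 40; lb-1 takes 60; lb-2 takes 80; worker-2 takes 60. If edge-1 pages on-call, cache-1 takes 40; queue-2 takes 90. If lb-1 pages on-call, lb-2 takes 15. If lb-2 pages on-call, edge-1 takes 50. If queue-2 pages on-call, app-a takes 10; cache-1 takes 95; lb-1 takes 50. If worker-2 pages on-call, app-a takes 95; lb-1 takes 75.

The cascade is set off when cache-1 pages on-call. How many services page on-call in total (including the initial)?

Round 1 — cache-1 pages on-call (initial).
  app-a: +50 → 50 < 120
  edge-1: +40 → 40 ≥ 30
  lb-1: +60 → 60 < 110
  lb-2: +80 → 80 < 90
  worker-2: +60 → 60 < 120
Round 2 — edge-1 pages on-call.
  queue-2: +90 → 90 ≥ 60
Round 3 — queue-2 pages on-call.
  app-a: +10 → 60 < 120
  lb-1: +50 → 110 ≥ 110
Round 4 — lb-1 pages on-call.
  lb-2: +15 → 95 ≥ 90
Round 5 — lb-2 pages on-call.
No further pages.

5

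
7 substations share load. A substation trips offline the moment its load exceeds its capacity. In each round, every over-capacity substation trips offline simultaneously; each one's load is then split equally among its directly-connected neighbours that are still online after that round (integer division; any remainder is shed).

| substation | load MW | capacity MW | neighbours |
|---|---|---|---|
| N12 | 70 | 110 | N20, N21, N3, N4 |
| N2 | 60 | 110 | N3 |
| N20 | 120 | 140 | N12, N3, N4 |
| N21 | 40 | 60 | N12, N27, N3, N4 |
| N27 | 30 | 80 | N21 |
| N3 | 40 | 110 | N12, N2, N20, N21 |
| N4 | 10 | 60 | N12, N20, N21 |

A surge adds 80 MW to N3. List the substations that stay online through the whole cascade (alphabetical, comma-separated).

N2, N27

Round 1 — N3 at 120 > 110. N3 trips offline.
  N3 sheds 120 MW to N12, N2, N20, N21: 30 each.
    N12: 70+30 = 100 ≤ 110
    N2: 60+30 = 90 ≤ 110
    N20: 120+30 = 150 > 140
    N21: 40+30 = 70 > 60
Round 2 — N20, N21 trip offline.
  N20 sheds 150 MW to N12, N4: 75 each.
    N12: 100+75 = 175 > 110
    N4: 10+75 = 85 > 60
  N21 sheds 70 MW to N12, N27, N4: 23 each (1 lost).
    N12: 175+23 = 198 > 110
    N27: 30+23 = 53 ≤ 80
    N4: 85+23 = 108 > 60
Round 3 — N12, N4 trip offline.
  N12 sheds 198 MW: no online neighbours, lost.
  N4 sheds 108 MW: no online neighbours, lost.
No further trips.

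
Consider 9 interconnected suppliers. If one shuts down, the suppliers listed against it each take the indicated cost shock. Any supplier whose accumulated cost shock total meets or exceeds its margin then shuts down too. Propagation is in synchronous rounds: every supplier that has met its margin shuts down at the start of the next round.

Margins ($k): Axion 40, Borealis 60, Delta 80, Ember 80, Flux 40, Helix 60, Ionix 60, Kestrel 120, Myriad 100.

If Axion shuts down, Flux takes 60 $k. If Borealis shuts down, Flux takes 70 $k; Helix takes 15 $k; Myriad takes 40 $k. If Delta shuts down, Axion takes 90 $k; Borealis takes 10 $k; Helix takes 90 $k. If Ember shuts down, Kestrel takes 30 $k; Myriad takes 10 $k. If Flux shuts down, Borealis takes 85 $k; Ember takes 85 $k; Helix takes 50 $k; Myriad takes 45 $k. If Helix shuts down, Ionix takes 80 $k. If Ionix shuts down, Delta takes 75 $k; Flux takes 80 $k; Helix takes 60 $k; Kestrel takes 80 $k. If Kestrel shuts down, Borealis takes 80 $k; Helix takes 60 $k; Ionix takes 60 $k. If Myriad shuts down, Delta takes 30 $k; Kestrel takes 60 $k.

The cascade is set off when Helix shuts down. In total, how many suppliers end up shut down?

Round 1 — Helix shuts down (initial).
  Ionix: +80 → 80 ≥ 60
Round 2 — Ionix shuts down.
  Delta: +75 → 75 < 80
  Flux: +80 → 80 ≥ 40
  Kestrel: +80 → 80 < 120
Round 3 — Flux shuts down.
  Borealis: +85 → 85 ≥ 60
  Ember: +85 → 85 ≥ 80
  Myriad: +45 → 45 < 100
Round 4 — Borealis, Ember shut down.
  Kestrel: +30 → 110 < 120
  Myriad: +40+10 → 95 < 100
No further shutdowns.

5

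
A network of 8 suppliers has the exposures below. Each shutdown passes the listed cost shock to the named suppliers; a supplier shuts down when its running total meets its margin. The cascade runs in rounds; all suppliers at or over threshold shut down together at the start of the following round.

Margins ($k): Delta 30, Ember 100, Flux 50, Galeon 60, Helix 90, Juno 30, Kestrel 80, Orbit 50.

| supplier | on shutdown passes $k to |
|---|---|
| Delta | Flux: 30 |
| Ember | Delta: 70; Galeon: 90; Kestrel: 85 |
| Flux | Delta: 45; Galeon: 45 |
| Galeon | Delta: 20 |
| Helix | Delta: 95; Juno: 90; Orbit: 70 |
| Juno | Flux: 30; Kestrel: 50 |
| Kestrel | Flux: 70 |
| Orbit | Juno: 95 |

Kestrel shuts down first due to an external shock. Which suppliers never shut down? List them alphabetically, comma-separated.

Round 1 — Kestrel shuts down (initial).
  Flux: +70 → 70 ≥ 50
Round 2 — Flux shuts down.
  Delta: +45 → 45 ≥ 30
  Galeon: +45 → 45 < 60
Round 3 — Delta shuts down.
No further shutdowns.

Ember, Galeon, Helix, Juno, Orbit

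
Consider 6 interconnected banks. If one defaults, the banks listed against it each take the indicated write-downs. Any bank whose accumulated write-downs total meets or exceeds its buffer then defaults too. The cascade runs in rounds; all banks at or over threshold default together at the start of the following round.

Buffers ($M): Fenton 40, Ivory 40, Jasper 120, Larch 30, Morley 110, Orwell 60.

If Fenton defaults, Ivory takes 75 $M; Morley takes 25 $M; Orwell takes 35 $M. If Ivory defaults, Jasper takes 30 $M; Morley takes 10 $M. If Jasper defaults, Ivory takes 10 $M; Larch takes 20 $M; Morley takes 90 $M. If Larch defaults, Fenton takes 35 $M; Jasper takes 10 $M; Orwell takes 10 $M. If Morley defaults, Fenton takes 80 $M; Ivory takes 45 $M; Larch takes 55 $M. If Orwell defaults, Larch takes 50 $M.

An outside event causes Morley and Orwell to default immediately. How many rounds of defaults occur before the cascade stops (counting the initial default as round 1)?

Round 1 — Morley, Orwell default (initial).
  Fenton: +80 → 80 ≥ 40
  Ivory: +45 → 45 ≥ 40
  Larch: +55+50 → 105 ≥ 30
Round 2 — Fenton, Ivory, Larch default.
  Jasper: +30+10 → 40 < 120
No further defaults.

2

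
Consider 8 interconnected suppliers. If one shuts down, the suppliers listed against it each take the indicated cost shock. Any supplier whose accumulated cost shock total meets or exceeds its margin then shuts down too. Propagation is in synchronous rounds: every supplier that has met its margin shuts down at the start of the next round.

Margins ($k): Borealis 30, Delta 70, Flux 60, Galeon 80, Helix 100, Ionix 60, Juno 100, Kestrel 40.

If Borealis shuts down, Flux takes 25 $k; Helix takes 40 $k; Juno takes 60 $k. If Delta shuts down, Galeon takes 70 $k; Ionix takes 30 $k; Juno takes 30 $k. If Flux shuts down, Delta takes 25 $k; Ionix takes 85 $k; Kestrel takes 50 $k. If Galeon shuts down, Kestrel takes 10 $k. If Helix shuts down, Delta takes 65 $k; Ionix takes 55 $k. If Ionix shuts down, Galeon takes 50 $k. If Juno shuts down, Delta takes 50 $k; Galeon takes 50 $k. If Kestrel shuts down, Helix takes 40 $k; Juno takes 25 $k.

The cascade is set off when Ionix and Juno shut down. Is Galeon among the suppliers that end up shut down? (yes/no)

Round 1 — Ionix, Juno shut down (initial).
  Delta: +50 → 50 < 70
  Galeon: +50+50 → 100 ≥ 80
Round 2 — Galeon shuts down.
  Kestrel: +10 → 10 < 40
No further shutdowns.

yes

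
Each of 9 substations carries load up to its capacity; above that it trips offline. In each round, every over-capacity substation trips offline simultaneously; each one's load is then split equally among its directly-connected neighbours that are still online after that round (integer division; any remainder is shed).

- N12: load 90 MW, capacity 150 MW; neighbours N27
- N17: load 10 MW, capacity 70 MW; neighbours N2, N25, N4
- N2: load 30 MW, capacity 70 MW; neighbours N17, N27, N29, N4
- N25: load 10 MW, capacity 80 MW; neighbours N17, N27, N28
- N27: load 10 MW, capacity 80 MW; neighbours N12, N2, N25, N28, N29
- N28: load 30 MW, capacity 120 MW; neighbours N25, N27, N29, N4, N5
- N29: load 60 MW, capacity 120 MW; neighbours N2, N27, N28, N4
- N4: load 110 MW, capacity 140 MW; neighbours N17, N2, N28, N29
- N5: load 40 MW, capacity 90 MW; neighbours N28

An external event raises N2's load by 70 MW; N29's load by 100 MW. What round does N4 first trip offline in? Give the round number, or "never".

Round 1 — N2 at 100 > 70; N29 at 160 > 120. N2, N29 trip offline.
  N2 sheds 100 MW to N17, N27, N4: 33 each (1 lost).
    N17: 10+33 = 43 ≤ 70
    N27: 10+33 = 43 ≤ 80
    N4: 110+33 = 143 > 140
  N29 sheds 160 MW to N27, N28, N4: 53 each (1 lost).
    N27: 43+53 = 96 > 80
    N28: 30+53 = 83 ≤ 120
    N4: 143+53 = 196 > 140
Round 2 — N27, N4 trip offline.
  N27 sheds 96 MW to N12, N25, N28: 32 each.
    N12: 90+32 = 122 ≤ 150
    N25: 10+32 = 42 ≤ 80
    N28: 83+32 = 115 ≤ 120
  N4 sheds 196 MW to N17, N28: 98 each.
    N17: 43+98 = 141 > 70
    N28: 115+98 = 213 > 120
Round 3 — N17, N28 trip offline.
  N17 sheds 141 MW to N25: 141 each.
    N25: 42+141 = 183 > 80
  N28 sheds 213 MW to N25, N5: 106 each (1 lost).
    N25: 183+106 = 289 > 80
    N5: 40+106 = 146 > 90
Round 4 — N25, N5 trip offline.
  N25 sheds 289 MW: no online neighbours, lost.
  N5 sheds 146 MW: no online neighbours, lost.
No further trips.

2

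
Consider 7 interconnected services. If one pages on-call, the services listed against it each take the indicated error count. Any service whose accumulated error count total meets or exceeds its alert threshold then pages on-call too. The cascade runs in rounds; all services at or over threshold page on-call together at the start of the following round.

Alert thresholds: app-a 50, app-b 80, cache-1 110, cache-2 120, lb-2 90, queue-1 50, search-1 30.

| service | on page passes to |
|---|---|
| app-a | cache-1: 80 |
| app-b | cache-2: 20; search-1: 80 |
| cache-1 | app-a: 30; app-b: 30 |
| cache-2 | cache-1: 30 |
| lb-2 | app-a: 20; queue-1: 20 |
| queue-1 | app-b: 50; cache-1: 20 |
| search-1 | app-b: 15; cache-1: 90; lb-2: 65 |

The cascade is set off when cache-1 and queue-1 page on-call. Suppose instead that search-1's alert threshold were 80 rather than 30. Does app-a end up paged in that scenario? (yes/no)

With search-1's alert threshold at 80:
Round 1 — cache-1, queue-1 page on-call (initial).
  app-a: +30 → 30 < 50
  app-b: +30+50 → 80 ≥ 80
Round 2 — app-b pages on-call.
  cache-2: +20 → 20 < 120
  search-1: +80 → 80 ≥ 80
Round 3 — search-1 pages on-call.
  lb-2: +65 → 65 < 90
No further pages.

no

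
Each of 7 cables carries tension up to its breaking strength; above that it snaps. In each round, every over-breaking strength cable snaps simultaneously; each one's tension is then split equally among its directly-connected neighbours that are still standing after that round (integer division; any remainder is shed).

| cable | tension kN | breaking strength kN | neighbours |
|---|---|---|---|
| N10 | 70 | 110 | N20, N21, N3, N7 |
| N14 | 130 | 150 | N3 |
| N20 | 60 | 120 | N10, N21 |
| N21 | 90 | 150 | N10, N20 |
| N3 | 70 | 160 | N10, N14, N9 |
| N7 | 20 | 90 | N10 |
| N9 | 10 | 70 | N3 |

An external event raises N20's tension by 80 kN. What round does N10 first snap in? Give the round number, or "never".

Round 1 — N20 at 140 > 120. N20 snaps.
  N20 sheds 140 kN to N10, N21: 70 each.
    N10: 70+70 = 140 > 110
    N21: 90+70 = 160 > 150
Round 2 — N10, N21 snap.
  N10 sheds 140 kN to N3, N7: 70 each.
    N3: 70+70 = 140 ≤ 160
    N7: 20+70 = 90 ≤ 90
  N21 sheds 160 kN: no online neighbours, lost.
No further breaks.

2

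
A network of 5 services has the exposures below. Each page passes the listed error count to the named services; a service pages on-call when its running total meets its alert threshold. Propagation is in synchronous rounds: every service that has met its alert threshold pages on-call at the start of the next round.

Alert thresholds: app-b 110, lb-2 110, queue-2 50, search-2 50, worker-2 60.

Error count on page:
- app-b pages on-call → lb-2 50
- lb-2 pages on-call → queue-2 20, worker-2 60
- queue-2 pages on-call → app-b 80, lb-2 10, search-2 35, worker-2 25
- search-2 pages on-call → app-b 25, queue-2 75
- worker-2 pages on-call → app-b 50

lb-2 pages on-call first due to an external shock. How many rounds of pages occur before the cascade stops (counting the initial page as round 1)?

Round 1 — lb-2 pages on-call (initial).
  queue-2: +20 → 20 < 50
  worker-2: +60 → 60 ≥ 60
Round 2 — worker-2 pages on-call.
  app-b: +50 → 50 < 110
No further pages.

2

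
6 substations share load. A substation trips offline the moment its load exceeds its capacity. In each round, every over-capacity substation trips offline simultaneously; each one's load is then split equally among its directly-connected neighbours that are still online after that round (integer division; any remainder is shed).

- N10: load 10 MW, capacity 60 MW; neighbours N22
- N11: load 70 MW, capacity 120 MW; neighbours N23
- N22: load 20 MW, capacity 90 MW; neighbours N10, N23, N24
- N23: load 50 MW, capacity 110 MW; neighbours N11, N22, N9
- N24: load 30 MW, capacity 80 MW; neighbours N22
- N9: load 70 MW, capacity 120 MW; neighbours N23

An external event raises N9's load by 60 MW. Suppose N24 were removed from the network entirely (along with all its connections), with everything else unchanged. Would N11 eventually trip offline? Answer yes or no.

yes

With N24 removed:
Round 1 — N9 at 130 > 120. N9 trips offline.
  N9 sheds 130 MW to N23: 130 each.
    N23: 50+130 = 180 > 110
Round 2 — N23 trips offline.
  N23 sheds 180 MW to N11, N22: 90 each.
    N11: 70+90 = 160 > 120
    N22: 20+90 = 110 > 90
Round 3 — N11, N22 trip offline.
  N11 sheds 160 MW: no online neighbours, lost.
  N22 sheds 110 MW to N10: 110 each.
    N10: 10+110 = 120 > 60
Round 4 — N10 trips offline.
  N10 sheds 120 MW: no online neighbours, lost.
No further trips.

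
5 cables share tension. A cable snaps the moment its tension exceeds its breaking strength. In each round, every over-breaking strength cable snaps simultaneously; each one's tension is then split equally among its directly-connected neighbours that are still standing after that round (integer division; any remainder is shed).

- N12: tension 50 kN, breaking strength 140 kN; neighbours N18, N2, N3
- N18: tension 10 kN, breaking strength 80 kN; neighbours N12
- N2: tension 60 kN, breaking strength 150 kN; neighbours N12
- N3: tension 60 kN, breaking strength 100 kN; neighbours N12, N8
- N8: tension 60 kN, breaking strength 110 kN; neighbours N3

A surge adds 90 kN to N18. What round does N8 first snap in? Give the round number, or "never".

4

Round 1 — N18 at 100 > 80. N18 snaps.
  N18 sheds 100 kN to N12: 100 each.
    N12: 50+100 = 150 > 140
Round 2 — N12 snaps.
  N12 sheds 150 kN to N2, N3: 75 each.
    N2: 60+75 = 135 ≤ 150
    N3: 60+75 = 135 > 100
Round 3 — N3 snaps.
  N3 sheds 135 kN to N8: 135 each.
    N8: 60+135 = 195 > 110
Round 4 — N8 snaps.
  N8 sheds 195 kN: no online neighbours, lost.
No further breaks.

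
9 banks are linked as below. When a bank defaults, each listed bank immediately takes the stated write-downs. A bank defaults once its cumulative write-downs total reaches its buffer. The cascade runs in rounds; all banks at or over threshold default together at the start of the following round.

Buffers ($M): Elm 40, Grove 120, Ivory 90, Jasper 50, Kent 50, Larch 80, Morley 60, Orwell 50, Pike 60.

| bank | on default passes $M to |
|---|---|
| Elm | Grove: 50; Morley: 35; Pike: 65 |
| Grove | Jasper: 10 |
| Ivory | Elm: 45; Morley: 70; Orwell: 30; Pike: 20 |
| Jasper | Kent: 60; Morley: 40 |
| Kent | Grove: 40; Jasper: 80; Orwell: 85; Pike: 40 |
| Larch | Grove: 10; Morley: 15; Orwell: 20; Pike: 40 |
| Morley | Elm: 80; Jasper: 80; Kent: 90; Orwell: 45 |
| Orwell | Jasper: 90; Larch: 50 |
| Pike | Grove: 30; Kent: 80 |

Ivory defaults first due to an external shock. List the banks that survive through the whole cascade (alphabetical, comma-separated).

Round 1 — Ivory defaults (initial).
  Elm: +45 → 45 ≥ 40
  Morley: +70 → 70 ≥ 60
  Orwell: +30 → 30 < 50
  Pike: +20 → 20 < 60
Round 2 — Elm, Morley default.
  Grove: +50 → 50 < 120
  Jasper: +80 → 80 ≥ 50
  Kent: +90 → 90 ≥ 50
  Orwell: +45 → 75 ≥ 50
  Pike: +65 → 85 ≥ 60
Round 3 — Jasper, Kent, Orwell, Pike default.
  Grove: +40+30 → 120 ≥ 120
  Larch: +50 → 50 < 80
Round 4 — Grove defaults.
No further defaults.

Larch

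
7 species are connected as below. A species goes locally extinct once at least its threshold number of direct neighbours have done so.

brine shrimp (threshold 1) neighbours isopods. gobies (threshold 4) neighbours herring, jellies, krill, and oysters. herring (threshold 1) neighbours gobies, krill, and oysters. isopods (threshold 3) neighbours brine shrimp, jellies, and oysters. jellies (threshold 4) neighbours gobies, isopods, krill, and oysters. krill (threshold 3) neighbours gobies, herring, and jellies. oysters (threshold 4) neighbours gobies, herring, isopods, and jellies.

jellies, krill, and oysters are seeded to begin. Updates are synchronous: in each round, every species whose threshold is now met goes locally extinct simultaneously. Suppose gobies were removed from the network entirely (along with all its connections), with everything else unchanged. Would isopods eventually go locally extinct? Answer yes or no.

no

With gobies removed:
Round 1 — jellies, krill, oysters go locally extinct (initial).
Round 2 — checking thresholds:
  herring: 2 of 2 neighbours ≥ 1, goes locally extinct.
  isopods: 2 of 3 neighbours < 3, not yet.
Round 3 — no new extinctions; cascade stops.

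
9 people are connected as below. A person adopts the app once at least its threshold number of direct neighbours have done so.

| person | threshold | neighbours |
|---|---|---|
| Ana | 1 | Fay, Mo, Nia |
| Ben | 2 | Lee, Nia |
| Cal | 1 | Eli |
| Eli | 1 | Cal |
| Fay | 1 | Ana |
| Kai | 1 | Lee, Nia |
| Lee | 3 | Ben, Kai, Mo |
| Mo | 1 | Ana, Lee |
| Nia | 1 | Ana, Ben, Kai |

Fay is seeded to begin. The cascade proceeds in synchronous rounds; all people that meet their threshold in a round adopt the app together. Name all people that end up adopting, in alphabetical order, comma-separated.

Round 1 — Fay adopts the app (initial).
Round 2 — checking thresholds:
  Ana: 1 of 3 neighbours ≥ 1, adopts the app.
Round 3 — checking thresholds:
  Mo: 1 of 2 neighbours ≥ 1, adopts the app.
  Nia: 1 of 3 neighbours ≥ 1, adopts the app.
Round 4 — checking thresholds:
  Ben: 1 of 2 neighbours < 2, not yet.
  Kai: 1 of 2 neighbours ≥ 1, adopts the app.
  Lee: 1 of 3 neighbours < 3, not yet.
Round 5 — no new adoptions; cascade stops.

Ana, Fay, Kai, Mo, Nia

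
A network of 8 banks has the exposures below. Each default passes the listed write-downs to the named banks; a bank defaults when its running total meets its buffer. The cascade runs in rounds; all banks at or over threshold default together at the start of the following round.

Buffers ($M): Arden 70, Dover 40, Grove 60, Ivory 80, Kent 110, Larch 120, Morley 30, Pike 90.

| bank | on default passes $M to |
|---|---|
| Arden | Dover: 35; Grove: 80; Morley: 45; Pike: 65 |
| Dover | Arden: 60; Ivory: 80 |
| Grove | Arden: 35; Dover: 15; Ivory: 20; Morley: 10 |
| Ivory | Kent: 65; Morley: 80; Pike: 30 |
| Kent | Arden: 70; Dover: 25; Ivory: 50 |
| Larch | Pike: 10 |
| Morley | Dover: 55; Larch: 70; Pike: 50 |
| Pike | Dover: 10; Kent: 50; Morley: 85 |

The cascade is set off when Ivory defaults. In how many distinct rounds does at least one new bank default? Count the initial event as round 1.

3

Round 1 — Ivory defaults (initial).
  Kent: +65 → 65 < 110
  Morley: +80 → 80 ≥ 30
  Pike: +30 → 30 < 90
Round 2 — Morley defaults.
  Dover: +55 → 55 ≥ 40
  Larch: +70 → 70 < 120
  Pike: +50 → 80 < 90
Round 3 — Dover defaults.
  Arden: +60 → 60 < 70
No further defaults.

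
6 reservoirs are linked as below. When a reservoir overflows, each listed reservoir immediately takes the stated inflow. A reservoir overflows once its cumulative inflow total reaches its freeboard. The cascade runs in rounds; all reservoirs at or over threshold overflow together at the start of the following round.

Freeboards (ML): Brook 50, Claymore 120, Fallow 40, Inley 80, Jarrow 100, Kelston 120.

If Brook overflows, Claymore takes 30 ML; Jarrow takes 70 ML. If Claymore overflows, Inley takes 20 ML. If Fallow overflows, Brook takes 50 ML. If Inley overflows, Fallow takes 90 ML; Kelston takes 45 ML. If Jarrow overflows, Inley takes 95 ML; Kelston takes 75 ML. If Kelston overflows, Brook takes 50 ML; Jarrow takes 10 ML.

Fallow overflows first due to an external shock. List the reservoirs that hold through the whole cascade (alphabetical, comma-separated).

Claymore, Inley, Jarrow, Kelston

Round 1 — Fallow overflows (initial).
  Brook: +50 → 50 ≥ 50
Round 2 — Brook overflows.
  Claymore: +30 → 30 < 120
  Jarrow: +70 → 70 < 100
No further overflows.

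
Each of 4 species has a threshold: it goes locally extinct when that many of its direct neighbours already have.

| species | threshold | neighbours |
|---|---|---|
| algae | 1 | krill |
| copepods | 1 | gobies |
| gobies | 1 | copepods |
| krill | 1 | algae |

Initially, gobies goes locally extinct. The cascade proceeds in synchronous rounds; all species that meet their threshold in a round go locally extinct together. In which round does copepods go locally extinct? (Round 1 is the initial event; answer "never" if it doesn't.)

2

Round 1 — gobies goes locally extinct (initial).
Round 2 — checking thresholds:
  copepods: 1 of 1 neighbours ≥ 1, goes locally extinct.
Round 3 — no new extinctions; cascade stops.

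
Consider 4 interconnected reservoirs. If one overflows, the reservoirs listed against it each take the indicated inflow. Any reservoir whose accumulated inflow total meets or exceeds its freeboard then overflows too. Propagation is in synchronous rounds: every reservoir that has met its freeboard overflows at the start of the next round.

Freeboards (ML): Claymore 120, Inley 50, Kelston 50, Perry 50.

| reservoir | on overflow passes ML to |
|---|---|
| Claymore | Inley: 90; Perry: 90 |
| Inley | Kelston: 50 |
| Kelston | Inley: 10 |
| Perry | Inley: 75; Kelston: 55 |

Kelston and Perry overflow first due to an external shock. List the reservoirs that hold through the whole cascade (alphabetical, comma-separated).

Round 1 — Kelston, Perry overflow (initial).
  Inley: +10+75 → 85 ≥ 50
Round 2 — Inley overflows.
No further overflows.

Claymore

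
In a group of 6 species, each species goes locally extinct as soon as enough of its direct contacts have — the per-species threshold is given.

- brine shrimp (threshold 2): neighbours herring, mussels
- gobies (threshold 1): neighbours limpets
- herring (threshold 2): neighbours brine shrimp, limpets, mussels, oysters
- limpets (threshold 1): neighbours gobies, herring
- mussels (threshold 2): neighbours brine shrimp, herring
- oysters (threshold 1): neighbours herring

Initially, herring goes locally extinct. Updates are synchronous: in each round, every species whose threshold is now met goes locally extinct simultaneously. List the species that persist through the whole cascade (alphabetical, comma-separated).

Round 1 — herring goes locally extinct (initial).
Round 2 — checking thresholds:
  brine shrimp: 1 of 2 neighbours < 2, holds.
  limpets: 1 of 2 neighbours ≥ 1, goes locally extinct.
  mussels: 1 of 2 neighbours < 2, holds.
  oysters: 1 of 1 neighbours ≥ 1, goes locally extinct.
Round 3 — checking thresholds:
  brine shrimp: 1 of 2 neighbours < 2, holds.
  gobies: 1 of 1 neighbours ≥ 1, goes locally extinct.
  mussels: 1 of 2 neighbours < 2, holds.
Round 4 — no new extinctions; cascade stops.

brine shrimp, mussels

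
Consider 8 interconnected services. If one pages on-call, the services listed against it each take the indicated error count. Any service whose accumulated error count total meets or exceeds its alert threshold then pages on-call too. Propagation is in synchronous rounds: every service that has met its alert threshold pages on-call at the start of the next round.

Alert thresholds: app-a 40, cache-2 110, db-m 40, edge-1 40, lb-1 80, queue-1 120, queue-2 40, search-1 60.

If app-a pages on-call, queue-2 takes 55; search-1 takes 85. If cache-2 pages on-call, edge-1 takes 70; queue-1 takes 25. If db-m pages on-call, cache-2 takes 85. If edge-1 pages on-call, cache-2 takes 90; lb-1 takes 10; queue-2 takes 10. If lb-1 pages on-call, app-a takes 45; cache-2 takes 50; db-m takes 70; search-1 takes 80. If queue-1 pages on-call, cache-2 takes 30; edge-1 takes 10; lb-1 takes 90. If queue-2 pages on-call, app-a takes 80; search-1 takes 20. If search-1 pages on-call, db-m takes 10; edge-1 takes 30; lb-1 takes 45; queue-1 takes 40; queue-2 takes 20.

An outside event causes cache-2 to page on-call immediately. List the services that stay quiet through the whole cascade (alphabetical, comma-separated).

app-a, db-m, lb-1, queue-1, queue-2, search-1

Round 1 — cache-2 pages on-call (initial).
  edge-1: +70 → 70 ≥ 40
  queue-1: +25 → 25 < 120
Round 2 — edge-1 pages on-call.
  lb-1: +10 → 10 < 80
  queue-2: +10 → 10 < 40
No further pages.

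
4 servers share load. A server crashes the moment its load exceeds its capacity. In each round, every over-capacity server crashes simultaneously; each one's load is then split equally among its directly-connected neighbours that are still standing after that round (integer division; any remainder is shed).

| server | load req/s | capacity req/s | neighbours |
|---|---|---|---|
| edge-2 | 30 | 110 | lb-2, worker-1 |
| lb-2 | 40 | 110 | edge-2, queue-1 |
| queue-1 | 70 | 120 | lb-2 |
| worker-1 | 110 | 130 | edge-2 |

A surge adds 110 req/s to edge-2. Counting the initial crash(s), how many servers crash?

2

Round 1 — edge-2 at 140 > 110. edge-2 crashes.
  edge-2 sheds 140 req/s to lb-2, worker-1: 70 each.
    lb-2: 40+70 = 110 ≤ 110
    worker-1: 110+70 = 180 > 130
Round 2 — worker-1 crashes.
  worker-1 sheds 180 req/s: no online neighbours, lost.
No further crashes.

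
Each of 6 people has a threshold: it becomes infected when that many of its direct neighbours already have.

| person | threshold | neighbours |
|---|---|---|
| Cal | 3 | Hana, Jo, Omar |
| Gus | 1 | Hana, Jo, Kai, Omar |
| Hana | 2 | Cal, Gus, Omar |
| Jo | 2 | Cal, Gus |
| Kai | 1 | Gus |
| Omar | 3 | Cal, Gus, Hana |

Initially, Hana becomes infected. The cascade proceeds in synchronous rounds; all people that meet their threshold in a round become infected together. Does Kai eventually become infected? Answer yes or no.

Round 1 — Hana becomes infected (initial).
Round 2 — checking thresholds:
  Cal: 1 of 3 neighbours < 3, not yet.
  Gus: 1 of 4 neighbours ≥ 1, becomes infected.
  Omar: 1 of 3 neighbours < 3, not yet.
Round 3 — checking thresholds:
  Cal: 1 of 3 neighbours < 3, not yet.
  Jo: 1 of 2 neighbours < 2, not yet.
  Kai: 1 of 1 neighbours ≥ 1, becomes infected.
  Omar: 2 of 3 neighbours < 3, not yet.
Round 4 — no new infections; cascade stops.

yes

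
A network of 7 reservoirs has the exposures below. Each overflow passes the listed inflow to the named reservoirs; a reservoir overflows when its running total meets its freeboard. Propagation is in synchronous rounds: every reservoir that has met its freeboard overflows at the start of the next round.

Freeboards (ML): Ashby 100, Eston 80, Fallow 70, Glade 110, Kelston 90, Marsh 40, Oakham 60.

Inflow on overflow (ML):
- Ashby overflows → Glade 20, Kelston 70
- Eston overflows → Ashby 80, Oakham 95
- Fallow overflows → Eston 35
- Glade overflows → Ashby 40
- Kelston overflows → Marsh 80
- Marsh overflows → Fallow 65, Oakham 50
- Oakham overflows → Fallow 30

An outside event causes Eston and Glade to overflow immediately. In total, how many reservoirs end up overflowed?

Round 1 — Eston, Glade overflow (initial).
  Ashby: +80+40 → 120 ≥ 100
  Oakham: +95 → 95 ≥ 60
Round 2 — Ashby, Oakham overflow.
  Fallow: +30 → 30 < 70
  Kelston: +70 → 70 < 90
No further overflows.

4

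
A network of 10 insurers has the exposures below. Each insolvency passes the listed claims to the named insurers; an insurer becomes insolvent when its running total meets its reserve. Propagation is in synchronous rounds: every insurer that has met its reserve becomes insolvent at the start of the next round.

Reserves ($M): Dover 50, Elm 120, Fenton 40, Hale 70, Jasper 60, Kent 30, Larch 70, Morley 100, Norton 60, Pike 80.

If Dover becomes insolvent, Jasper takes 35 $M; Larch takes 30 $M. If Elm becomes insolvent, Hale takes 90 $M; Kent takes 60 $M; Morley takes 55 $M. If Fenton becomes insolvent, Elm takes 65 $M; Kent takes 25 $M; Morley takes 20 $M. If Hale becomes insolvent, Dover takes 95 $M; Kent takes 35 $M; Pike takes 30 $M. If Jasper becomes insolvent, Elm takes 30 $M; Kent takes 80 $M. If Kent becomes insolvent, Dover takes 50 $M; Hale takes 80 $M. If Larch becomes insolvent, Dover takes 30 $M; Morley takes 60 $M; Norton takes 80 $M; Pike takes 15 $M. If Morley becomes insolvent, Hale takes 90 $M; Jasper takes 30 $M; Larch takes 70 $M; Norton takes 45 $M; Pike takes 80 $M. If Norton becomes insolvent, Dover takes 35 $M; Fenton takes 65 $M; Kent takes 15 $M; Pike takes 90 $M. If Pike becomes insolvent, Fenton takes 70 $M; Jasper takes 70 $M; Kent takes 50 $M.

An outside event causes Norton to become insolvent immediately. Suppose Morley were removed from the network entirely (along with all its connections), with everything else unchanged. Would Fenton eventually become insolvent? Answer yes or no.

With Morley removed:
Round 1 — Norton becomes insolvent (initial).
  Dover: +35 → 35 < 50
  Fenton: +65 → 65 ≥ 40
  Kent: +15 → 15 < 30
  Pike: +90 → 90 ≥ 80
Round 2 — Fenton, Pike become insolvent.
  Elm: +65 → 65 < 120
  Jasper: +70 → 70 ≥ 60
  Kent: +25+50 → 90 ≥ 30
Round 3 — Jasper, Kent become insolvent.
  Dover: +50 → 85 ≥ 50
  Elm: +30 → 95 < 120
  Hale: +80 → 80 ≥ 70
Round 4 — Dover, Hale become insolvent.
  Larch: +30 → 30 < 70
No further insolvencies.

yes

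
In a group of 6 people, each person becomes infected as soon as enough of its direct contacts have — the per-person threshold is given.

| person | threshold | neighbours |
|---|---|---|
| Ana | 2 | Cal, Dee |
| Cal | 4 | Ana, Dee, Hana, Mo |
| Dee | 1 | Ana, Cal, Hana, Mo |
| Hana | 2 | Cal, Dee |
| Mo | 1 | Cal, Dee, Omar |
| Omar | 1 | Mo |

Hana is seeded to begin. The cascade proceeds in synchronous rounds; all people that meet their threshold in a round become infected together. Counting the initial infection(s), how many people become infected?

4

Round 1 — Hana becomes infected (initial).
Round 2 — checking thresholds:
  Cal: 1 of 4 neighbours < 4, below threshold.
  Dee: 1 of 4 neighbours ≥ 1, becomes infected.
Round 3 — checking thresholds:
  Ana: 1 of 2 neighbours < 2, below threshold.
  Cal: 2 of 4 neighbours < 4, below threshold.
  Mo: 1 of 3 neighbours ≥ 1, becomes infected.
Round 4 — checking thresholds:
  Ana: 1 of 2 neighbours < 2, below threshold.
  Cal: 3 of 4 neighbours < 4, below threshold.
  Omar: 1 of 1 neighbours ≥ 1, becomes infected.
Round 5 — no new infections; cascade stops.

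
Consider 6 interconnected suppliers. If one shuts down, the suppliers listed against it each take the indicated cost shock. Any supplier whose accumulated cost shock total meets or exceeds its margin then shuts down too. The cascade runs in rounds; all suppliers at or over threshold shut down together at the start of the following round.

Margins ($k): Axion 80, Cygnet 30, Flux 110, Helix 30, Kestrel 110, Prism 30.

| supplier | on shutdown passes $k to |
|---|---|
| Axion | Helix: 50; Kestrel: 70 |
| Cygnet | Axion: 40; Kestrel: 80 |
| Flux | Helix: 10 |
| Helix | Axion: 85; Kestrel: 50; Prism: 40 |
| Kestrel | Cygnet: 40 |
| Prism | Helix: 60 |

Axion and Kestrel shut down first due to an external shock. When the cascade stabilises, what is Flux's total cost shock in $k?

Round 1 — Axion, Kestrel shut down (initial).
  Cygnet: +40 → 40 ≥ 30
  Helix: +50 → 50 ≥ 30
Round 2 — Cygnet, Helix shut down.
  Prism: +40 → 40 ≥ 30
Round 3 — Prism shuts down.
No further shutdowns.

0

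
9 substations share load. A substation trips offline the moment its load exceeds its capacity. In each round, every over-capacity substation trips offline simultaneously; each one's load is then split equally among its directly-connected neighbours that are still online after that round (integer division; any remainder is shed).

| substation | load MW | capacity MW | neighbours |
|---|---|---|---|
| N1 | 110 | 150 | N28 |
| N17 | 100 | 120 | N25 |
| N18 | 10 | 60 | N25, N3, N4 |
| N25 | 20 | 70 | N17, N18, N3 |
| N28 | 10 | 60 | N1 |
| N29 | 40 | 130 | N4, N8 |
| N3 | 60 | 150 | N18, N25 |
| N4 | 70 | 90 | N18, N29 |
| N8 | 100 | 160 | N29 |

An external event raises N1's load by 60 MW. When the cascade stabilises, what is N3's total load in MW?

Round 1 — N1 at 170 > 150. N1 trips offline.
  N1 sheds 170 MW to N28: 170 each.
    N28: 10+170 = 180 > 60
Round 2 — N28 trips offline.
  N28 sheds 180 MW: no online neighbours, lost.
No further trips.

60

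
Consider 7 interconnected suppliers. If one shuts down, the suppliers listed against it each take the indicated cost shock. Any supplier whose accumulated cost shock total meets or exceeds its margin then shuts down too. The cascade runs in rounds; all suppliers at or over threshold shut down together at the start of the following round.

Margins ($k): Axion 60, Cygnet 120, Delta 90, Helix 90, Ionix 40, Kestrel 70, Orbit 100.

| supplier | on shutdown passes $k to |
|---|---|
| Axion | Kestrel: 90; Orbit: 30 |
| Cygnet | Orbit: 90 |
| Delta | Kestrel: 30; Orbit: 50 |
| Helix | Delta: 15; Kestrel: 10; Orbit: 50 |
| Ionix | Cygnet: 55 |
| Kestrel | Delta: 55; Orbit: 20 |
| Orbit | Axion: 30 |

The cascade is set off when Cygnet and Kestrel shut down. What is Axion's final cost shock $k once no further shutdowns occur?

Round 1 — Cygnet, Kestrel shut down (initial).
  Delta: +55 → 55 < 90
  Orbit: +90+20 → 110 ≥ 100
Round 2 — Orbit shuts down.
  Axion: +30 → 30 < 60
No further shutdowns.

30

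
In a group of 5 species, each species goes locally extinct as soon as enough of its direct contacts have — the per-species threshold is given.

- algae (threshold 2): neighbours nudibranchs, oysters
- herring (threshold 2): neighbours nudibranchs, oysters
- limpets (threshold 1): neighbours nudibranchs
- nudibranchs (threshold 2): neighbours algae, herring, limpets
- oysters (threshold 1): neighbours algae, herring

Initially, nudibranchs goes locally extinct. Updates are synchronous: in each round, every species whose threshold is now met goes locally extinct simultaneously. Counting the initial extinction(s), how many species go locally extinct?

Round 1 — nudibranchs goes locally extinct (initial).
Round 2 — checking thresholds:
  algae: 1 of 2 neighbours < 2, holds.
  herring: 1 of 2 neighbours < 2, holds.
  limpets: 1 of 1 neighbours ≥ 1, goes locally extinct.
Round 3 — no new extinctions; cascade stops.

2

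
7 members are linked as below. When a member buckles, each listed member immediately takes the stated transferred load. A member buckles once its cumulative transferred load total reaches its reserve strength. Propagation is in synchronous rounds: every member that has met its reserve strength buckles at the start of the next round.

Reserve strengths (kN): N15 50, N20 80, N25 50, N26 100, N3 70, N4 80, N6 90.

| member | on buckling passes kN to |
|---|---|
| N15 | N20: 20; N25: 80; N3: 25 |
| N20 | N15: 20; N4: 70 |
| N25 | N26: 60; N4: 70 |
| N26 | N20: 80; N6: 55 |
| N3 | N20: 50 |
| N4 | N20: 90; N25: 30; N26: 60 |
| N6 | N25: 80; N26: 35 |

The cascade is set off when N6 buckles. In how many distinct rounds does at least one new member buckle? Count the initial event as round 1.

2

Round 1 — N6 buckles (initial).
  N25: +80 → 80 ≥ 50
  N26: +35 → 35 < 100
Round 2 — N25 buckles.
  N26: +60 → 95 < 100
  N4: +70 → 70 < 80
No further bucklings.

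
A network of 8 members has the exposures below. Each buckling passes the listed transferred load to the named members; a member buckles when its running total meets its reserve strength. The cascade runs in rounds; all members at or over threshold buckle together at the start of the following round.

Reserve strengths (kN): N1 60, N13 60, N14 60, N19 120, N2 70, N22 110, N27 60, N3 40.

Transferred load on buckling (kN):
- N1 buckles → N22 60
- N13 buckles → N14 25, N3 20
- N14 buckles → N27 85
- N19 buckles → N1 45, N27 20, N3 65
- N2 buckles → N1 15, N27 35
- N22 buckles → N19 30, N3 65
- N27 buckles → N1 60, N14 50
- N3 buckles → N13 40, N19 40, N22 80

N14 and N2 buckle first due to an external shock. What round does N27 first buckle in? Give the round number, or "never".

Round 1 — N14, N2 buckle (initial).
  N1: +15 → 15 < 60
  N27: +85+35 → 120 ≥ 60
Round 2 — N27 buckles.
  N1: +60 → 75 ≥ 60
Round 3 — N1 buckles.
  N22: +60 → 60 < 110
No further bucklings.

2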